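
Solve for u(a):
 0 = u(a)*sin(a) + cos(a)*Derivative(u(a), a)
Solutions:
 u(a) = C1*cos(a)


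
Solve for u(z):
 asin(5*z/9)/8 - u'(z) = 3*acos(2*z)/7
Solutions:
 u(z) = C1 - 3*z*acos(2*z)/7 + z*asin(5*z/9)/8 + 3*sqrt(1 - 4*z^2)/14 + sqrt(81 - 25*z^2)/40


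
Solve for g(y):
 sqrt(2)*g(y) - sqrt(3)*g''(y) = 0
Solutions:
 g(y) = C1*exp(-2^(1/4)*3^(3/4)*y/3) + C2*exp(2^(1/4)*3^(3/4)*y/3)


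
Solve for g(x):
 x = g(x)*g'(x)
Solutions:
 g(x) = -sqrt(C1 + x^2)
 g(x) = sqrt(C1 + x^2)


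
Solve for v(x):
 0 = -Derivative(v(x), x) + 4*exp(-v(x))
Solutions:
 v(x) = log(C1 + 4*x)


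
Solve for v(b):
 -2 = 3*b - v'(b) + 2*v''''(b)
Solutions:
 v(b) = C1 + C4*exp(2^(2/3)*b/2) + 3*b^2/2 + 2*b + (C2*sin(2^(2/3)*sqrt(3)*b/4) + C3*cos(2^(2/3)*sqrt(3)*b/4))*exp(-2^(2/3)*b/4)


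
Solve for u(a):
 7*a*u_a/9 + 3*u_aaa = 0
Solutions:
 u(a) = C1 + Integral(C2*airyai(-7^(1/3)*a/3) + C3*airybi(-7^(1/3)*a/3), a)


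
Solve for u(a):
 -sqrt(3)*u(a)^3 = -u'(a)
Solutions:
 u(a) = -sqrt(2)*sqrt(-1/(C1 + sqrt(3)*a))/2
 u(a) = sqrt(2)*sqrt(-1/(C1 + sqrt(3)*a))/2


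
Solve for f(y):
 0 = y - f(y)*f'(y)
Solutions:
 f(y) = -sqrt(C1 + y^2)
 f(y) = sqrt(C1 + y^2)


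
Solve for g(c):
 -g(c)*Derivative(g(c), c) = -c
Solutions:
 g(c) = -sqrt(C1 + c^2)
 g(c) = sqrt(C1 + c^2)


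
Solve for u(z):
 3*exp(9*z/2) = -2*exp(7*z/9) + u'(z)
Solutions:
 u(z) = C1 + 18*exp(7*z/9)/7 + 2*exp(9*z/2)/3


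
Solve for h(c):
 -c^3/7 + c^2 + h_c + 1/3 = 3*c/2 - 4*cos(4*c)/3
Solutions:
 h(c) = C1 + c^4/28 - c^3/3 + 3*c^2/4 - c/3 - sin(4*c)/3


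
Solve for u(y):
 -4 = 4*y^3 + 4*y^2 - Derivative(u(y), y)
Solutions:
 u(y) = C1 + y^4 + 4*y^3/3 + 4*y


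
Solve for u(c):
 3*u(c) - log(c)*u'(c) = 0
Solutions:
 u(c) = C1*exp(3*li(c))


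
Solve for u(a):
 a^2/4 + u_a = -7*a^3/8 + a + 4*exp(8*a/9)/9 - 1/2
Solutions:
 u(a) = C1 - 7*a^4/32 - a^3/12 + a^2/2 - a/2 + exp(8*a/9)/2


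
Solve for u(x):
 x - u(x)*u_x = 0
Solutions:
 u(x) = -sqrt(C1 + x^2)
 u(x) = sqrt(C1 + x^2)


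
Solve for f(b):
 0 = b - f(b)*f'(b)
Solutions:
 f(b) = -sqrt(C1 + b^2)
 f(b) = sqrt(C1 + b^2)


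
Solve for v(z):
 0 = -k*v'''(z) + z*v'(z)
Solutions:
 v(z) = C1 + Integral(C2*airyai(z*(1/k)^(1/3)) + C3*airybi(z*(1/k)^(1/3)), z)


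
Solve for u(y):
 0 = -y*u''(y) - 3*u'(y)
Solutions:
 u(y) = C1 + C2/y^2


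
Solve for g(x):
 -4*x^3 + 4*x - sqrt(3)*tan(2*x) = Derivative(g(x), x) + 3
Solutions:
 g(x) = C1 - x^4 + 2*x^2 - 3*x + sqrt(3)*log(cos(2*x))/2


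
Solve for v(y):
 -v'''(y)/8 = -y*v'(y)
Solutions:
 v(y) = C1 + Integral(C2*airyai(2*y) + C3*airybi(2*y), y)


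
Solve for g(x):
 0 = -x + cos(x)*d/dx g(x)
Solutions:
 g(x) = C1 + Integral(x/cos(x), x)


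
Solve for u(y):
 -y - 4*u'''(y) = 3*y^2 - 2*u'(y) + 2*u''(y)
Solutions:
 u(y) = C1 + C2*exp(-y) + C3*exp(y/2) + y^3/2 + 7*y^2/4 + 19*y/2


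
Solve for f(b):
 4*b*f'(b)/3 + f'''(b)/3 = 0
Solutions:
 f(b) = C1 + Integral(C2*airyai(-2^(2/3)*b) + C3*airybi(-2^(2/3)*b), b)


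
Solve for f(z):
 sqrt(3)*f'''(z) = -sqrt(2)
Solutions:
 f(z) = C1 + C2*z + C3*z^2 - sqrt(6)*z^3/18


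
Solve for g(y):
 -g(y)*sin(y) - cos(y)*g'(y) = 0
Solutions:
 g(y) = C1*cos(y)


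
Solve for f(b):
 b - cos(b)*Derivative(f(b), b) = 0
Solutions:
 f(b) = C1 + Integral(b/cos(b), b)


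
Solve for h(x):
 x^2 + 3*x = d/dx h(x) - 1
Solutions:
 h(x) = C1 + x^3/3 + 3*x^2/2 + x


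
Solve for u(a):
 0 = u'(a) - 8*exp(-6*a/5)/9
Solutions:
 u(a) = C1 - 20*exp(-6*a/5)/27


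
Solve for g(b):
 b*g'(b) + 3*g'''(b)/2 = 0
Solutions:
 g(b) = C1 + Integral(C2*airyai(-2^(1/3)*3^(2/3)*b/3) + C3*airybi(-2^(1/3)*3^(2/3)*b/3), b)


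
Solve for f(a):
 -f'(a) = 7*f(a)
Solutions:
 f(a) = C1*exp(-7*a)


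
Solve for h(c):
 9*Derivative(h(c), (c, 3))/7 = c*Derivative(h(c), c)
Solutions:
 h(c) = C1 + Integral(C2*airyai(21^(1/3)*c/3) + C3*airybi(21^(1/3)*c/3), c)


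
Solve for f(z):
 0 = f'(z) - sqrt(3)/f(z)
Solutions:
 f(z) = -sqrt(C1 + 2*sqrt(3)*z)
 f(z) = sqrt(C1 + 2*sqrt(3)*z)


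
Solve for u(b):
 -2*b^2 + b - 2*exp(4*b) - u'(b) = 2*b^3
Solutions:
 u(b) = C1 - b^4/2 - 2*b^3/3 + b^2/2 - exp(4*b)/2


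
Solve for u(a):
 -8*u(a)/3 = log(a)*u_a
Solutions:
 u(a) = C1*exp(-8*li(a)/3)


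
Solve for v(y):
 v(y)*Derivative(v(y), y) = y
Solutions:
 v(y) = -sqrt(C1 + y^2)
 v(y) = sqrt(C1 + y^2)


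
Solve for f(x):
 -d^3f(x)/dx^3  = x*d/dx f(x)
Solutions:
 f(x) = C1 + Integral(C2*airyai(-x) + C3*airybi(-x), x)


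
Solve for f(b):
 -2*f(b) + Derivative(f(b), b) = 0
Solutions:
 f(b) = C1*exp(2*b)


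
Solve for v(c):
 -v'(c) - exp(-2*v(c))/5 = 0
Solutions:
 v(c) = log(-sqrt(C1 - 10*c)) - log(5)
 v(c) = log(C1 - 10*c)/2 - log(5)


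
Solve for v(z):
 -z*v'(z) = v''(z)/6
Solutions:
 v(z) = C1 + C2*erf(sqrt(3)*z)


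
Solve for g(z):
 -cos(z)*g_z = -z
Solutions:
 g(z) = C1 + Integral(z/cos(z), z)


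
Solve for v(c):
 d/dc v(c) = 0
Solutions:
 v(c) = C1


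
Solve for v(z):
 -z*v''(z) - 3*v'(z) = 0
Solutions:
 v(z) = C1 + C2/z^2


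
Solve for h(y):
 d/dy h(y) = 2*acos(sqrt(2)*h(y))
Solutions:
 Integral(1/acos(sqrt(2)*_y), (_y, h(y))) = C1 + 2*y


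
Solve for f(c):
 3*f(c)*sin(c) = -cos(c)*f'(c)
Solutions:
 f(c) = C1*cos(c)^3


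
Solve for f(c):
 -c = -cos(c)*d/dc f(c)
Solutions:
 f(c) = C1 + Integral(c/cos(c), c)


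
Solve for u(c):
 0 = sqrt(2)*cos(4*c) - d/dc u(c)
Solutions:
 u(c) = C1 + sqrt(2)*sin(4*c)/4


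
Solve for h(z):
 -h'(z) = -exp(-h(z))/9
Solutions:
 h(z) = log(C1 + z/9)


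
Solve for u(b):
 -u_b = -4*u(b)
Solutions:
 u(b) = C1*exp(4*b)


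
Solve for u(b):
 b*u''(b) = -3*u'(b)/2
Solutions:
 u(b) = C1 + C2/sqrt(b)


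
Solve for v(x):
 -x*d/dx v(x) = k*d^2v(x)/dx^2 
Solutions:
 v(x) = C1 + C2*sqrt(k)*erf(sqrt(2)*x*sqrt(1/k)/2)


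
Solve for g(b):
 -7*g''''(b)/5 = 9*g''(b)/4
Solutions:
 g(b) = C1 + C2*b + C3*sin(3*sqrt(35)*b/14) + C4*cos(3*sqrt(35)*b/14)


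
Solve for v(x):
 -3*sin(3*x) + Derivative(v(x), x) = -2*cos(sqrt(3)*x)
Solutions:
 v(x) = C1 - 2*sqrt(3)*sin(sqrt(3)*x)/3 - cos(3*x)


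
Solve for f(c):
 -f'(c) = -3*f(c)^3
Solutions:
 f(c) = -sqrt(2)*sqrt(-1/(C1 + 3*c))/2
 f(c) = sqrt(2)*sqrt(-1/(C1 + 3*c))/2


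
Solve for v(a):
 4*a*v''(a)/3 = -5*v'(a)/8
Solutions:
 v(a) = C1 + C2*a^(17/32)


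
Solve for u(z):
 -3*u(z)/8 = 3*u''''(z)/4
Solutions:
 u(z) = (C1*sin(2^(1/4)*z/2) + C2*cos(2^(1/4)*z/2))*exp(-2^(1/4)*z/2) + (C3*sin(2^(1/4)*z/2) + C4*cos(2^(1/4)*z/2))*exp(2^(1/4)*z/2)


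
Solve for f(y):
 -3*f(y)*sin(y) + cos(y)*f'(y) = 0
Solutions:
 f(y) = C1/cos(y)^3


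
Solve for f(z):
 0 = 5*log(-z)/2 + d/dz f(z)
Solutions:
 f(z) = C1 - 5*z*log(-z)/2 + 5*z/2


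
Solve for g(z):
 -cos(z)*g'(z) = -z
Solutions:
 g(z) = C1 + Integral(z/cos(z), z)


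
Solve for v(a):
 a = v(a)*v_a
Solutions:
 v(a) = -sqrt(C1 + a^2)
 v(a) = sqrt(C1 + a^2)


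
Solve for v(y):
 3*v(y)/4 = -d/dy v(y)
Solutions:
 v(y) = C1*exp(-3*y/4)


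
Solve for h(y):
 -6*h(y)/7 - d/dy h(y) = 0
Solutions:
 h(y) = C1*exp(-6*y/7)


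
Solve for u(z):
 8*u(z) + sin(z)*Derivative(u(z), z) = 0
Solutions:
 u(z) = C1*(cos(z)^4 + 4*cos(z)^3 + 6*cos(z)^2 + 4*cos(z) + 1)/(cos(z)^4 - 4*cos(z)^3 + 6*cos(z)^2 - 4*cos(z) + 1)


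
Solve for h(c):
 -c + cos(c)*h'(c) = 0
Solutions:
 h(c) = C1 + Integral(c/cos(c), c)


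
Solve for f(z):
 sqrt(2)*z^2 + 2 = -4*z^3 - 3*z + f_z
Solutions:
 f(z) = C1 + z^4 + sqrt(2)*z^3/3 + 3*z^2/2 + 2*z


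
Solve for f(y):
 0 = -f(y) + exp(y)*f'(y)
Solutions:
 f(y) = C1*exp(-exp(-y))


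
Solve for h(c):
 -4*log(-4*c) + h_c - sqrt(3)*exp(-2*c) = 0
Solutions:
 h(c) = C1 + 4*c*log(-c) + 4*c*(-1 + 2*log(2)) - sqrt(3)*exp(-2*c)/2


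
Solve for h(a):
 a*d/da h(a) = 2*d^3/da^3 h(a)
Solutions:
 h(a) = C1 + Integral(C2*airyai(2^(2/3)*a/2) + C3*airybi(2^(2/3)*a/2), a)


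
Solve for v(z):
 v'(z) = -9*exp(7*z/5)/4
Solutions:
 v(z) = C1 - 45*exp(7*z/5)/28


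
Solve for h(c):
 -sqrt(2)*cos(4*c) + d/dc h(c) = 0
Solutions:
 h(c) = C1 + sqrt(2)*sin(4*c)/4


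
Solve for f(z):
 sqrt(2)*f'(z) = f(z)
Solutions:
 f(z) = C1*exp(sqrt(2)*z/2)


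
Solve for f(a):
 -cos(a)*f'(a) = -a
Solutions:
 f(a) = C1 + Integral(a/cos(a), a)


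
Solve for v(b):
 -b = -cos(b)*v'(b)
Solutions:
 v(b) = C1 + Integral(b/cos(b), b)


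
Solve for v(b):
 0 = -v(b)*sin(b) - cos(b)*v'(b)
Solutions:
 v(b) = C1*cos(b)


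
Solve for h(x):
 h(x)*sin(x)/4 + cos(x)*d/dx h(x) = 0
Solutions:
 h(x) = C1*cos(x)^(1/4)


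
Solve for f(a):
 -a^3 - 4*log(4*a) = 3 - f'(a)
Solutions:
 f(a) = C1 + a^4/4 + 4*a*log(a) - a + a*log(256)


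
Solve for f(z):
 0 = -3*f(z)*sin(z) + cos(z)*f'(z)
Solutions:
 f(z) = C1/cos(z)^3


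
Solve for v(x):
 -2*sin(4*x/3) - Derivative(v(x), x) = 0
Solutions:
 v(x) = C1 + 3*cos(4*x/3)/2


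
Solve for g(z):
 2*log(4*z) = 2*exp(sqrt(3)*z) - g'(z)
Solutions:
 g(z) = C1 - 2*z*log(z) + 2*z*(1 - 2*log(2)) + 2*sqrt(3)*exp(sqrt(3)*z)/3


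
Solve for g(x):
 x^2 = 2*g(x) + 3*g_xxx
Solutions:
 g(x) = C3*exp(-2^(1/3)*3^(2/3)*x/3) + x^2/2 + (C1*sin(2^(1/3)*3^(1/6)*x/2) + C2*cos(2^(1/3)*3^(1/6)*x/2))*exp(2^(1/3)*3^(2/3)*x/6)


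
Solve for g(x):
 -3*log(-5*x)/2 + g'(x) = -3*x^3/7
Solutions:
 g(x) = C1 - 3*x^4/28 + 3*x*log(-x)/2 + 3*x*(-1 + log(5))/2


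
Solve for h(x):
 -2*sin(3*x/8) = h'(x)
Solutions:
 h(x) = C1 + 16*cos(3*x/8)/3


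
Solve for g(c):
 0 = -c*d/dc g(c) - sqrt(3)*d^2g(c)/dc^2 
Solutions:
 g(c) = C1 + C2*erf(sqrt(2)*3^(3/4)*c/6)


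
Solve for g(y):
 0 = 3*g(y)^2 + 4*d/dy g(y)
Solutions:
 g(y) = 4/(C1 + 3*y)


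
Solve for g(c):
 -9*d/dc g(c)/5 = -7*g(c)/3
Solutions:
 g(c) = C1*exp(35*c/27)


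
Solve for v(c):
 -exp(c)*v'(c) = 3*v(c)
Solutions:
 v(c) = C1*exp(3*exp(-c))


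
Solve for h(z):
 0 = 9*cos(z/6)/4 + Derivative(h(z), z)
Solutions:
 h(z) = C1 - 27*sin(z/6)/2


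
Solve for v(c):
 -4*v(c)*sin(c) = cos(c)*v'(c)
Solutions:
 v(c) = C1*cos(c)^4


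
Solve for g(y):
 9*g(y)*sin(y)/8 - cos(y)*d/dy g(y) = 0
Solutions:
 g(y) = C1/cos(y)^(9/8)


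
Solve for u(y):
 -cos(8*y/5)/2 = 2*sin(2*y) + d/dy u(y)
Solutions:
 u(y) = C1 - 5*sin(8*y/5)/16 + cos(2*y)


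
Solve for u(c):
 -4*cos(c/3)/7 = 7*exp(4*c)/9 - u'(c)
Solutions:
 u(c) = C1 + 7*exp(4*c)/36 + 12*sin(c/3)/7


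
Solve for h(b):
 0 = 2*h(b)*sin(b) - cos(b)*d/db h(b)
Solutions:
 h(b) = C1/cos(b)^2


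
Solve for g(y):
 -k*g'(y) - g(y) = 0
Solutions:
 g(y) = C1*exp(-y/k)


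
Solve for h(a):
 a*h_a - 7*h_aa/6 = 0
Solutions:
 h(a) = C1 + C2*erfi(sqrt(21)*a/7)


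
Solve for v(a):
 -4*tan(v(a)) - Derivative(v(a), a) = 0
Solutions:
 v(a) = pi - asin(C1*exp(-4*a))
 v(a) = asin(C1*exp(-4*a))


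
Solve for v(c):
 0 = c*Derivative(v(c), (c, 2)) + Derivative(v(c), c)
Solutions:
 v(c) = C1 + C2*log(c)


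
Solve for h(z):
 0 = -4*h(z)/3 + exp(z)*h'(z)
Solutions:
 h(z) = C1*exp(-4*exp(-z)/3)


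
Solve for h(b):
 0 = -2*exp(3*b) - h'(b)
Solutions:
 h(b) = C1 - 2*exp(3*b)/3


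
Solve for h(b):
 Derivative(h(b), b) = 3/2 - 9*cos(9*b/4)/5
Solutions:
 h(b) = C1 + 3*b/2 - 4*sin(9*b/4)/5


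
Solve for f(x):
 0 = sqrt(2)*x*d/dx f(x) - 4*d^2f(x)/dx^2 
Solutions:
 f(x) = C1 + C2*erfi(2^(3/4)*x/4)


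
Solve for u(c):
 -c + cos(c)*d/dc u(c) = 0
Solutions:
 u(c) = C1 + Integral(c/cos(c), c)


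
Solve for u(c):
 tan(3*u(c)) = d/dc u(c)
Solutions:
 u(c) = -asin(C1*exp(3*c))/3 + pi/3
 u(c) = asin(C1*exp(3*c))/3


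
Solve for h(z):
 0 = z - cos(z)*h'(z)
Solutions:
 h(z) = C1 + Integral(z/cos(z), z)


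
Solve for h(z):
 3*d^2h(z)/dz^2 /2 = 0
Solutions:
 h(z) = C1 + C2*z


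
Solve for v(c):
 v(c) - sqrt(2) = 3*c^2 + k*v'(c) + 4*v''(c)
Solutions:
 v(c) = C1*exp(c*(-k + sqrt(k^2 + 16))/8) + C2*exp(-c*(k + sqrt(k^2 + 16))/8) + 3*c^2 + 6*c*k + 6*k^2 + sqrt(2) + 24


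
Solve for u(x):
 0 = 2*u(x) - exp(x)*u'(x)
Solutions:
 u(x) = C1*exp(-2*exp(-x))


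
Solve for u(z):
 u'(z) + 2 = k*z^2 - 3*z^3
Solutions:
 u(z) = C1 + k*z^3/3 - 3*z^4/4 - 2*z


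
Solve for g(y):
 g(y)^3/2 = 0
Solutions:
 g(y) = 0


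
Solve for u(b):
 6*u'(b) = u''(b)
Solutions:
 u(b) = C1 + C2*exp(6*b)


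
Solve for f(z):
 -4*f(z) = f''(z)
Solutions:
 f(z) = C1*sin(2*z) + C2*cos(2*z)


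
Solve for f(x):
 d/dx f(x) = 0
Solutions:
 f(x) = C1


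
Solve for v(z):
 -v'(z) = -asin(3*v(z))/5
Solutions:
 Integral(1/asin(3*_y), (_y, v(z))) = C1 + z/5


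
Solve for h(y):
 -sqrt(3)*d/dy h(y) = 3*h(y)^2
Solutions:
 h(y) = 1/(C1 + sqrt(3)*y)


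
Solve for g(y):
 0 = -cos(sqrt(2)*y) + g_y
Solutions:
 g(y) = C1 + sqrt(2)*sin(sqrt(2)*y)/2


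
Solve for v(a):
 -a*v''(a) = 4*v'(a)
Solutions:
 v(a) = C1 + C2/a^3


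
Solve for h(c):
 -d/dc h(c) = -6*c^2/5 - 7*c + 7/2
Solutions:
 h(c) = C1 + 2*c^3/5 + 7*c^2/2 - 7*c/2


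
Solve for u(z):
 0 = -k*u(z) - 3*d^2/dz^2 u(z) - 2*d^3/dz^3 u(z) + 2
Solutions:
 u(z) = C1*exp(-z*((2*k + sqrt((2*k + 1)^2 - 1) + 1)^(1/3) + 1 + (2*k + sqrt((2*k + 1)^2 - 1) + 1)^(-1/3))/2) + C2*exp(z*((2*k + sqrt((2*k + 1)^2 - 1) + 1)^(1/3)/4 - sqrt(3)*I*(2*k + sqrt((2*k + 1)^2 - 1) + 1)^(1/3)/4 - 1/2 - 1/((-1 + sqrt(3)*I)*(2*k + sqrt((2*k + 1)^2 - 1) + 1)^(1/3)))) + C3*exp(z*((2*k + sqrt((2*k + 1)^2 - 1) + 1)^(1/3)/4 + sqrt(3)*I*(2*k + sqrt((2*k + 1)^2 - 1) + 1)^(1/3)/4 - 1/2 + 1/((1 + sqrt(3)*I)*(2*k + sqrt((2*k + 1)^2 - 1) + 1)^(1/3)))) + 2/k


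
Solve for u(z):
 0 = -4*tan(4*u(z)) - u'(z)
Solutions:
 u(z) = -asin(C1*exp(-16*z))/4 + pi/4
 u(z) = asin(C1*exp(-16*z))/4


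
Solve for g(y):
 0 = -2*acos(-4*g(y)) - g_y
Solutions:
 Integral(1/acos(-4*_y), (_y, g(y))) = C1 - 2*y


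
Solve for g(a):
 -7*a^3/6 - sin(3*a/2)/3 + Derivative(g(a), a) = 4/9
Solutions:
 g(a) = C1 + 7*a^4/24 + 4*a/9 - 2*cos(3*a/2)/9


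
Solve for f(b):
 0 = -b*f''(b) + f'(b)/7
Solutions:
 f(b) = C1 + C2*b^(8/7)


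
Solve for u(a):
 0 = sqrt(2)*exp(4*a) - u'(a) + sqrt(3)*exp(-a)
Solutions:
 u(a) = C1 + sqrt(2)*exp(4*a)/4 - sqrt(3)*exp(-a)


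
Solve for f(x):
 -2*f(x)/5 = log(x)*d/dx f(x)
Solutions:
 f(x) = C1*exp(-2*li(x)/5)


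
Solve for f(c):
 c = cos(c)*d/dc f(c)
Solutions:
 f(c) = C1 + Integral(c/cos(c), c)


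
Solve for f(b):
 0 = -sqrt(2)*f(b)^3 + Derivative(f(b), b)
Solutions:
 f(b) = -sqrt(2)*sqrt(-1/(C1 + sqrt(2)*b))/2
 f(b) = sqrt(2)*sqrt(-1/(C1 + sqrt(2)*b))/2


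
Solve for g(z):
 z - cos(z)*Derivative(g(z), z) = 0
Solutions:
 g(z) = C1 + Integral(z/cos(z), z)


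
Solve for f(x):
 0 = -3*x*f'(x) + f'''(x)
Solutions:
 f(x) = C1 + Integral(C2*airyai(3^(1/3)*x) + C3*airybi(3^(1/3)*x), x)


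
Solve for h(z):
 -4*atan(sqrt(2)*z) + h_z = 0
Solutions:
 h(z) = C1 + 4*z*atan(sqrt(2)*z) - sqrt(2)*log(2*z^2 + 1)


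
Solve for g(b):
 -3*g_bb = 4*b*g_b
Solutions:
 g(b) = C1 + C2*erf(sqrt(6)*b/3)


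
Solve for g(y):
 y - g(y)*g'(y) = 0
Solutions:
 g(y) = -sqrt(C1 + y^2)
 g(y) = sqrt(C1 + y^2)


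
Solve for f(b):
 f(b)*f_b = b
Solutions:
 f(b) = -sqrt(C1 + b^2)
 f(b) = sqrt(C1 + b^2)


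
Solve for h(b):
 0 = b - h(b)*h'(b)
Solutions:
 h(b) = -sqrt(C1 + b^2)
 h(b) = sqrt(C1 + b^2)


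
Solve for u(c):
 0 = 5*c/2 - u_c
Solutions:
 u(c) = C1 + 5*c^2/4


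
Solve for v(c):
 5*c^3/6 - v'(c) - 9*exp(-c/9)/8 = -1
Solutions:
 v(c) = C1 + 5*c^4/24 + c + 81*exp(-c/9)/8


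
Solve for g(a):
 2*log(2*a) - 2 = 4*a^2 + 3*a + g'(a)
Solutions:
 g(a) = C1 - 4*a^3/3 - 3*a^2/2 + 2*a*log(a) - 4*a + 2*a*log(2)


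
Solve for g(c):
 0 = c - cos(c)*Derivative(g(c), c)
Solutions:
 g(c) = C1 + Integral(c/cos(c), c)


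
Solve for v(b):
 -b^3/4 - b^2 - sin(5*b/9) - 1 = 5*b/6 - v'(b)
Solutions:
 v(b) = C1 + b^4/16 + b^3/3 + 5*b^2/12 + b - 9*cos(5*b/9)/5


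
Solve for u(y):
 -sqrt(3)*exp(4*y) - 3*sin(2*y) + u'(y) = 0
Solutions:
 u(y) = C1 + sqrt(3)*exp(4*y)/4 - 3*cos(2*y)/2


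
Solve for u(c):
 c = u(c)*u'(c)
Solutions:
 u(c) = -sqrt(C1 + c^2)
 u(c) = sqrt(C1 + c^2)


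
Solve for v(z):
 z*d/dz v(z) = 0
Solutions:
 v(z) = C1


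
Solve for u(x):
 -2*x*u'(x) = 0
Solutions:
 u(x) = C1


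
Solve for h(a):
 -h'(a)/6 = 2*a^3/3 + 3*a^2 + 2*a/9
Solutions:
 h(a) = C1 - a^4 - 6*a^3 - 2*a^2/3


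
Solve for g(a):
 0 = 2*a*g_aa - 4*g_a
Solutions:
 g(a) = C1 + C2*a^3


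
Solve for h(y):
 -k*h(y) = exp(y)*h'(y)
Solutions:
 h(y) = C1*exp(k*exp(-y))


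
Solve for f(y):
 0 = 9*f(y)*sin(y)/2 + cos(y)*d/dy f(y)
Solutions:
 f(y) = C1*cos(y)^(9/2)


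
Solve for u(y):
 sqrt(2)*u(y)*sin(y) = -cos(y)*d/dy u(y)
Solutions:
 u(y) = C1*cos(y)^(sqrt(2))


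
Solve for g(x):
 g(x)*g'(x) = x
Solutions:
 g(x) = -sqrt(C1 + x^2)
 g(x) = sqrt(C1 + x^2)


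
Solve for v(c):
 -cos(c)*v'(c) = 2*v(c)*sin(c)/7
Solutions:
 v(c) = C1*cos(c)^(2/7)


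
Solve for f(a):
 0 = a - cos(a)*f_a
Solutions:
 f(a) = C1 + Integral(a/cos(a), a)


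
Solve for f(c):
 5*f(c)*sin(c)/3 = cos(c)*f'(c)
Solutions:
 f(c) = C1/cos(c)^(5/3)


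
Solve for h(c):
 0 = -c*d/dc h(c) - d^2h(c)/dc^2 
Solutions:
 h(c) = C1 + C2*erf(sqrt(2)*c/2)


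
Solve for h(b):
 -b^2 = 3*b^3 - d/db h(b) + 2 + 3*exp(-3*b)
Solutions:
 h(b) = C1 + 3*b^4/4 + b^3/3 + 2*b - exp(-3*b)


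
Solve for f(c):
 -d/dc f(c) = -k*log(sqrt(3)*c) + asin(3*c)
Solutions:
 f(c) = C1 + c*k*(log(c) - 1) + c*k*log(3)/2 - c*asin(3*c) - sqrt(1 - 9*c^2)/3


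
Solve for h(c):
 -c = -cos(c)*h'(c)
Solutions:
 h(c) = C1 + Integral(c/cos(c), c)


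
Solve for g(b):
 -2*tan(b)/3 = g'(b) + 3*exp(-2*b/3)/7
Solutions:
 g(b) = C1 - log(tan(b)^2 + 1)/3 + 9*exp(-2*b/3)/14


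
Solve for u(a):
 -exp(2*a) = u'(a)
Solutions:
 u(a) = C1 - exp(2*a)/2


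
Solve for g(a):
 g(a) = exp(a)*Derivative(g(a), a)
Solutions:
 g(a) = C1*exp(-exp(-a))


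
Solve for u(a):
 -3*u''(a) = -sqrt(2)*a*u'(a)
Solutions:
 u(a) = C1 + C2*erfi(2^(3/4)*sqrt(3)*a/6)


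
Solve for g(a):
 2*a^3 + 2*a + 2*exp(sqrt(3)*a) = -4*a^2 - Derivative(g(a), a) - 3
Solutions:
 g(a) = C1 - a^4/2 - 4*a^3/3 - a^2 - 3*a - 2*sqrt(3)*exp(sqrt(3)*a)/3


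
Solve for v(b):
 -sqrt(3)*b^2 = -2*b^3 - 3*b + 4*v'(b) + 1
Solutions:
 v(b) = C1 + b^4/8 - sqrt(3)*b^3/12 + 3*b^2/8 - b/4


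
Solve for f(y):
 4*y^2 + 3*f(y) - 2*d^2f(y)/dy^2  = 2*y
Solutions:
 f(y) = C1*exp(-sqrt(6)*y/2) + C2*exp(sqrt(6)*y/2) - 4*y^2/3 + 2*y/3 - 16/9


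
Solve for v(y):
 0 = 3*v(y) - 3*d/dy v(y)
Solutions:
 v(y) = C1*exp(y)


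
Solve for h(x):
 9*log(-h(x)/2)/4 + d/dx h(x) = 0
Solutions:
 4*Integral(1/(log(-_y) - log(2)), (_y, h(x)))/9 = C1 - x


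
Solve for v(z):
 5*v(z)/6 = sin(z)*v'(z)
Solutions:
 v(z) = C1*(cos(z) - 1)^(5/12)/(cos(z) + 1)^(5/12)


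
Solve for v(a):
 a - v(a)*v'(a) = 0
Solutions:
 v(a) = -sqrt(C1 + a^2)
 v(a) = sqrt(C1 + a^2)


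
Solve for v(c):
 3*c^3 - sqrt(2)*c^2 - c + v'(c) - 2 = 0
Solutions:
 v(c) = C1 - 3*c^4/4 + sqrt(2)*c^3/3 + c^2/2 + 2*c


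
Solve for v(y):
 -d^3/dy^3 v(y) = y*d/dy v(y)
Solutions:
 v(y) = C1 + Integral(C2*airyai(-y) + C3*airybi(-y), y)


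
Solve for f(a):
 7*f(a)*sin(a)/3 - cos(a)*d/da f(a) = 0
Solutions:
 f(a) = C1/cos(a)^(7/3)


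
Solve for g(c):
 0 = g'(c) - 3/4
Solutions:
 g(c) = C1 + 3*c/4


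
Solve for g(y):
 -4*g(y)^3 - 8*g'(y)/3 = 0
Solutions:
 g(y) = -sqrt(-1/(C1 - 3*y))
 g(y) = sqrt(-1/(C1 - 3*y))


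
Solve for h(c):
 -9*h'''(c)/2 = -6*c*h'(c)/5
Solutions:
 h(c) = C1 + Integral(C2*airyai(30^(2/3)*c/15) + C3*airybi(30^(2/3)*c/15), c)


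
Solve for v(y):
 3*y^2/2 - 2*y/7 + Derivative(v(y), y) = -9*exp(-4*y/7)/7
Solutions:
 v(y) = C1 - y^3/2 + y^2/7 + 9*exp(-4*y/7)/4


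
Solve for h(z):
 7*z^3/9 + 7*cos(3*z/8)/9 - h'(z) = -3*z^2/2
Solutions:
 h(z) = C1 + 7*z^4/36 + z^3/2 + 56*sin(3*z/8)/27


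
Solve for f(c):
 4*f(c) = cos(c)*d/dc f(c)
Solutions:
 f(c) = C1*(sin(c)^2 + 2*sin(c) + 1)/(sin(c)^2 - 2*sin(c) + 1)


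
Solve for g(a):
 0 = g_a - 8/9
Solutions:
 g(a) = C1 + 8*a/9


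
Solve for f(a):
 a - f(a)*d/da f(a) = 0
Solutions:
 f(a) = -sqrt(C1 + a^2)
 f(a) = sqrt(C1 + a^2)


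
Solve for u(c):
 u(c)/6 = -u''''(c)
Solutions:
 u(c) = (C1*sin(2^(1/4)*3^(3/4)*c/6) + C2*cos(2^(1/4)*3^(3/4)*c/6))*exp(-2^(1/4)*3^(3/4)*c/6) + (C3*sin(2^(1/4)*3^(3/4)*c/6) + C4*cos(2^(1/4)*3^(3/4)*c/6))*exp(2^(1/4)*3^(3/4)*c/6)


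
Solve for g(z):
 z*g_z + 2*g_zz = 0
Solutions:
 g(z) = C1 + C2*erf(z/2)


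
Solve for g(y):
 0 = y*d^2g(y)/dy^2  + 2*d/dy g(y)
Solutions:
 g(y) = C1 + C2/y


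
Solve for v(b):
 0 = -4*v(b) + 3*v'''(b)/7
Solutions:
 v(b) = C3*exp(28^(1/3)*3^(2/3)*b/3) + (C1*sin(28^(1/3)*3^(1/6)*b/2) + C2*cos(28^(1/3)*3^(1/6)*b/2))*exp(-28^(1/3)*3^(2/3)*b/6)


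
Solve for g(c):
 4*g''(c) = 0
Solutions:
 g(c) = C1 + C2*c


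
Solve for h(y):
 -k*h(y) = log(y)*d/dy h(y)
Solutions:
 h(y) = C1*exp(-k*li(y))


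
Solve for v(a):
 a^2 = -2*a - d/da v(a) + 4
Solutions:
 v(a) = C1 - a^3/3 - a^2 + 4*a


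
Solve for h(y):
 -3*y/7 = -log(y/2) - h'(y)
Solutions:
 h(y) = C1 + 3*y^2/14 - y*log(y) + y*log(2) + y


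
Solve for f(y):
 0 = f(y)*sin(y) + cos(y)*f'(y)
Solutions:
 f(y) = C1*cos(y)


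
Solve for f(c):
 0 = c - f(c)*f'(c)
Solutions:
 f(c) = -sqrt(C1 + c^2)
 f(c) = sqrt(C1 + c^2)


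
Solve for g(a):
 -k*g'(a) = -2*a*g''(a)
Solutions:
 g(a) = C1 + a^(re(k)/2 + 1)*(C2*sin(log(a)*Abs(im(k))/2) + C3*cos(log(a)*im(k)/2))


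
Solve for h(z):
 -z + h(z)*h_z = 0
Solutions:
 h(z) = -sqrt(C1 + z^2)
 h(z) = sqrt(C1 + z^2)


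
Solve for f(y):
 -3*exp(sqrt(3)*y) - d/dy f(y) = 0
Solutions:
 f(y) = C1 - sqrt(3)*exp(sqrt(3)*y)


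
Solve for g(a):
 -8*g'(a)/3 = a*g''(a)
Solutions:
 g(a) = C1 + C2/a^(5/3)


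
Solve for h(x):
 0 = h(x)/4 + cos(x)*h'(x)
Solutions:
 h(x) = C1*(sin(x) - 1)^(1/8)/(sin(x) + 1)^(1/8)


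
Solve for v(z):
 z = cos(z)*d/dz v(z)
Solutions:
 v(z) = C1 + Integral(z/cos(z), z)


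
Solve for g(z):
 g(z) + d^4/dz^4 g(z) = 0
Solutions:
 g(z) = (C1*sin(sqrt(2)*z/2) + C2*cos(sqrt(2)*z/2))*exp(-sqrt(2)*z/2) + (C3*sin(sqrt(2)*z/2) + C4*cos(sqrt(2)*z/2))*exp(sqrt(2)*z/2)


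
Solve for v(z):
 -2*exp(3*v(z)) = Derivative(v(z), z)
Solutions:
 v(z) = log((-3^(2/3) - 3*3^(1/6)*I)*(1/(C1 + 2*z))^(1/3)/6)
 v(z) = log((-3^(2/3) + 3*3^(1/6)*I)*(1/(C1 + 2*z))^(1/3)/6)
 v(z) = log(1/(C1 + 6*z))/3


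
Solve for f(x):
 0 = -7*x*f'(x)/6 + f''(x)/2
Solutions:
 f(x) = C1 + C2*erfi(sqrt(42)*x/6)


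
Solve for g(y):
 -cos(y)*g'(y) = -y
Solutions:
 g(y) = C1 + Integral(y/cos(y), y)


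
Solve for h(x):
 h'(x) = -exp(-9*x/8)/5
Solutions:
 h(x) = C1 + 8*exp(-9*x/8)/45


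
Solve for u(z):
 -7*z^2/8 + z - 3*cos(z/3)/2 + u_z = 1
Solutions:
 u(z) = C1 + 7*z^3/24 - z^2/2 + z + 9*sin(z/3)/2


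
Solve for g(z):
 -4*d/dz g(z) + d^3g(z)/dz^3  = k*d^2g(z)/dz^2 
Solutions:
 g(z) = C1 + C2*exp(z*(k - sqrt(k^2 + 16))/2) + C3*exp(z*(k + sqrt(k^2 + 16))/2)


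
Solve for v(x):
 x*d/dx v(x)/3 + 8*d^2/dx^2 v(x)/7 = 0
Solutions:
 v(x) = C1 + C2*erf(sqrt(21)*x/12)


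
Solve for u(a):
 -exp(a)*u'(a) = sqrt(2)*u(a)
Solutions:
 u(a) = C1*exp(sqrt(2)*exp(-a))


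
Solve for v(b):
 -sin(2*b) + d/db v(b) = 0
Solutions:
 v(b) = C1 - cos(2*b)/2


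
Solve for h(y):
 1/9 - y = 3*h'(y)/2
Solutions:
 h(y) = C1 - y^2/3 + 2*y/27


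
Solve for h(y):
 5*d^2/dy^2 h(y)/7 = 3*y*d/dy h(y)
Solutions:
 h(y) = C1 + C2*erfi(sqrt(210)*y/10)


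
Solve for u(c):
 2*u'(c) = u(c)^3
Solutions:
 u(c) = -sqrt(-1/(C1 + c))
 u(c) = sqrt(-1/(C1 + c))


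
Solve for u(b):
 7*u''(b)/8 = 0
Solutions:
 u(b) = C1 + C2*b


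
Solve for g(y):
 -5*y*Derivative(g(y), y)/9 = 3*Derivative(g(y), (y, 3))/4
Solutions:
 g(y) = C1 + Integral(C2*airyai(-20^(1/3)*y/3) + C3*airybi(-20^(1/3)*y/3), y)


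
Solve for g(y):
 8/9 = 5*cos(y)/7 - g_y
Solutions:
 g(y) = C1 - 8*y/9 + 5*sin(y)/7


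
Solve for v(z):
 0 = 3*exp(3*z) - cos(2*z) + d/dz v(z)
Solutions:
 v(z) = C1 - exp(3*z) + sin(2*z)/2


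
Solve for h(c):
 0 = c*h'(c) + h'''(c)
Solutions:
 h(c) = C1 + Integral(C2*airyai(-c) + C3*airybi(-c), c)


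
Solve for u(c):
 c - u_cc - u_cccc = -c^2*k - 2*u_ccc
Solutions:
 u(c) = C1 + C4*exp(c) + c^4*k/12 + c^3*(4*k + 1)/6 + c^2*(3*k + 1) + c*(C2 + C3*exp(c))


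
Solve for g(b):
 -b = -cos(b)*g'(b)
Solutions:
 g(b) = C1 + Integral(b/cos(b), b)


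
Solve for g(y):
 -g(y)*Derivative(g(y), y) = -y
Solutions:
 g(y) = -sqrt(C1 + y^2)
 g(y) = sqrt(C1 + y^2)


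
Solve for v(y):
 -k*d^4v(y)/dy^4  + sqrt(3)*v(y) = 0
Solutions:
 v(y) = C1*exp(-3^(1/8)*y*(1/k)^(1/4)) + C2*exp(3^(1/8)*y*(1/k)^(1/4)) + C3*exp(-3^(1/8)*I*y*(1/k)^(1/4)) + C4*exp(3^(1/8)*I*y*(1/k)^(1/4))


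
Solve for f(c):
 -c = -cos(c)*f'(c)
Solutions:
 f(c) = C1 + Integral(c/cos(c), c)


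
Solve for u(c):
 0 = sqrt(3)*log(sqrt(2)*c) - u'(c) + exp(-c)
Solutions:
 u(c) = C1 + sqrt(3)*c*log(c) + sqrt(3)*c*(-1 + log(2)/2) - exp(-c)


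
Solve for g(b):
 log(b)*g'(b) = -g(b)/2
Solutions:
 g(b) = C1*exp(-li(b)/2)


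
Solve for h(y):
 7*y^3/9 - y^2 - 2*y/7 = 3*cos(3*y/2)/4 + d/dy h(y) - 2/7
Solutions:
 h(y) = C1 + 7*y^4/36 - y^3/3 - y^2/7 + 2*y/7 - sin(3*y/2)/2


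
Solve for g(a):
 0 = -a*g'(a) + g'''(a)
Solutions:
 g(a) = C1 + Integral(C2*airyai(a) + C3*airybi(a), a)


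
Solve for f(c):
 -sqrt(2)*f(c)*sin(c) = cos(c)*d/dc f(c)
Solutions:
 f(c) = C1*cos(c)^(sqrt(2))


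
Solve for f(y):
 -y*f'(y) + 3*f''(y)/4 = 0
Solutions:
 f(y) = C1 + C2*erfi(sqrt(6)*y/3)


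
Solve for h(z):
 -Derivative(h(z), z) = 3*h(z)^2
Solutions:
 h(z) = 1/(C1 + 3*z)


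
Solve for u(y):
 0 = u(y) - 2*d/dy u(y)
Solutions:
 u(y) = C1*exp(y/2)


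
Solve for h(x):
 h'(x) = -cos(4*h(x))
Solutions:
 h(x) = -asin((C1 + exp(8*x))/(C1 - exp(8*x)))/4 + pi/4
 h(x) = asin((C1 + exp(8*x))/(C1 - exp(8*x)))/4


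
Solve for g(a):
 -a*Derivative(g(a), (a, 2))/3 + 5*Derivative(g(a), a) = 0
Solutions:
 g(a) = C1 + C2*a^16


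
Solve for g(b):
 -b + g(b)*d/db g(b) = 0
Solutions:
 g(b) = -sqrt(C1 + b^2)
 g(b) = sqrt(C1 + b^2)


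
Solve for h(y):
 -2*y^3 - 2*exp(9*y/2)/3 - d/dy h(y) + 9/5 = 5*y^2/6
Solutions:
 h(y) = C1 - y^4/2 - 5*y^3/18 + 9*y/5 - 4*exp(9*y/2)/27


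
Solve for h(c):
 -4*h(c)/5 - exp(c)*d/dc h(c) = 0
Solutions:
 h(c) = C1*exp(4*exp(-c)/5)


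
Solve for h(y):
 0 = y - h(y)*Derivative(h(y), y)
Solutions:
 h(y) = -sqrt(C1 + y^2)
 h(y) = sqrt(C1 + y^2)


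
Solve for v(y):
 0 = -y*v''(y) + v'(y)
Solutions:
 v(y) = C1 + C2*y^2


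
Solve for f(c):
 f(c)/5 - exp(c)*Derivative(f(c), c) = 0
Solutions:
 f(c) = C1*exp(-exp(-c)/5)


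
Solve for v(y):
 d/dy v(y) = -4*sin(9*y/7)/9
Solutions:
 v(y) = C1 + 28*cos(9*y/7)/81


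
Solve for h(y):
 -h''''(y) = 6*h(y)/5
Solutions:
 h(y) = (C1*sin(10^(3/4)*3^(1/4)*y/10) + C2*cos(10^(3/4)*3^(1/4)*y/10))*exp(-10^(3/4)*3^(1/4)*y/10) + (C3*sin(10^(3/4)*3^(1/4)*y/10) + C4*cos(10^(3/4)*3^(1/4)*y/10))*exp(10^(3/4)*3^(1/4)*y/10)


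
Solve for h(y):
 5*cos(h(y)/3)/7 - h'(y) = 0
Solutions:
 -5*y/7 - 3*log(sin(h(y)/3) - 1)/2 + 3*log(sin(h(y)/3) + 1)/2 = C1


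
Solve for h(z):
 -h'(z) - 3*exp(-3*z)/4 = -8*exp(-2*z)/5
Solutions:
 h(z) = C1 - 4*exp(-2*z)/5 + exp(-3*z)/4


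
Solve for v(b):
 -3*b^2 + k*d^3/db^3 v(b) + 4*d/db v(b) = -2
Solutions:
 v(b) = C1 + C2*exp(-2*b*sqrt(-1/k)) + C3*exp(2*b*sqrt(-1/k)) + b^3/4 - 3*b*k/8 - b/2


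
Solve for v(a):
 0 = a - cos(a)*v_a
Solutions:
 v(a) = C1 + Integral(a/cos(a), a)


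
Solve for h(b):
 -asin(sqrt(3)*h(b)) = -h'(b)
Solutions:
 Integral(1/asin(sqrt(3)*_y), (_y, h(b))) = C1 + b


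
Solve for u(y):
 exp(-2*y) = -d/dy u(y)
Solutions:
 u(y) = C1 + exp(-2*y)/2


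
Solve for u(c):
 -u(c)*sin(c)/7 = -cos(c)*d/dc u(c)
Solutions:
 u(c) = C1/cos(c)^(1/7)


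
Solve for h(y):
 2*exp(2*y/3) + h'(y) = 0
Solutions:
 h(y) = C1 - 3*exp(2*y/3)


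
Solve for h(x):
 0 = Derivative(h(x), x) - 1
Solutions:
 h(x) = C1 + x


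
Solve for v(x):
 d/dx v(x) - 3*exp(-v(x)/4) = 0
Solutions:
 v(x) = 4*log(C1 + 3*x/4)


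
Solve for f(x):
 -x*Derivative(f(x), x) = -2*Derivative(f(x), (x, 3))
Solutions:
 f(x) = C1 + Integral(C2*airyai(2^(2/3)*x/2) + C3*airybi(2^(2/3)*x/2), x)


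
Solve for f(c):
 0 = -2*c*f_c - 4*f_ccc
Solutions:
 f(c) = C1 + Integral(C2*airyai(-2^(2/3)*c/2) + C3*airybi(-2^(2/3)*c/2), c)


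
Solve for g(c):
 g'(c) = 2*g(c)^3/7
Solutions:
 g(c) = -sqrt(14)*sqrt(-1/(C1 + 2*c))/2
 g(c) = sqrt(14)*sqrt(-1/(C1 + 2*c))/2


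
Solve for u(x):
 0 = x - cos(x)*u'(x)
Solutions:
 u(x) = C1 + Integral(x/cos(x), x)


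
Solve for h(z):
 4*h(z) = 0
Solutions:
 h(z) = 0


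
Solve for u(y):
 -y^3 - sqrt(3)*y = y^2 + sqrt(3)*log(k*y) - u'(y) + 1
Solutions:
 u(y) = C1 + y^4/4 + y^3/3 + sqrt(3)*y^2/2 + sqrt(3)*y*log(k*y) + y*(1 - sqrt(3))


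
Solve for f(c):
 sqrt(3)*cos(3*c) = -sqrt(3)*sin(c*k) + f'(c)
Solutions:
 f(c) = C1 + sqrt(3)*sin(3*c)/3 - sqrt(3)*cos(c*k)/k


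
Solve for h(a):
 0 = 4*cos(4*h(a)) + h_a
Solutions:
 h(a) = -asin((C1 + exp(32*a))/(C1 - exp(32*a)))/4 + pi/4
 h(a) = asin((C1 + exp(32*a))/(C1 - exp(32*a)))/4


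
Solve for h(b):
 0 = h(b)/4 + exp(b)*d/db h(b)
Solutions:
 h(b) = C1*exp(exp(-b)/4)


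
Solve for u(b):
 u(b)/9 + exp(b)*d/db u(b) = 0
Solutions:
 u(b) = C1*exp(exp(-b)/9)


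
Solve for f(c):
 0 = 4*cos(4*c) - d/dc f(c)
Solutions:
 f(c) = C1 + sin(4*c)


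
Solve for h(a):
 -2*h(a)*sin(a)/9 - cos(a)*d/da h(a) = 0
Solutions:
 h(a) = C1*cos(a)^(2/9)


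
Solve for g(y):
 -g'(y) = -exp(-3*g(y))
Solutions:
 g(y) = log(C1 + 3*y)/3
 g(y) = log((-3^(1/3) - 3^(5/6)*I)*(C1 + y)^(1/3)/2)
 g(y) = log((-3^(1/3) + 3^(5/6)*I)*(C1 + y)^(1/3)/2)


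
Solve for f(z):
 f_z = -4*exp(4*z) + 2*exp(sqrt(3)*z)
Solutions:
 f(z) = C1 - exp(4*z) + 2*sqrt(3)*exp(sqrt(3)*z)/3


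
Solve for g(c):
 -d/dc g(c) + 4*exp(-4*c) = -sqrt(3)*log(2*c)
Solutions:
 g(c) = C1 + sqrt(3)*c*log(c) + sqrt(3)*c*(-1 + log(2)) - exp(-4*c)


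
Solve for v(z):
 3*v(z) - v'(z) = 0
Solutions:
 v(z) = C1*exp(3*z)


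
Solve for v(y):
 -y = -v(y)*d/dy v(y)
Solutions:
 v(y) = -sqrt(C1 + y^2)
 v(y) = sqrt(C1 + y^2)


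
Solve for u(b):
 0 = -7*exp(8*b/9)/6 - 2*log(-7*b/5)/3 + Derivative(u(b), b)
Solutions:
 u(b) = C1 + 2*b*log(-b)/3 + 2*b*(-log(5) - 1 + log(7))/3 + 21*exp(8*b/9)/16


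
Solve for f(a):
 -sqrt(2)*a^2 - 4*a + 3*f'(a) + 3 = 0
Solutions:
 f(a) = C1 + sqrt(2)*a^3/9 + 2*a^2/3 - a


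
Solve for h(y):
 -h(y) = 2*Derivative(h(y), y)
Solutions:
 h(y) = C1*exp(-y/2)


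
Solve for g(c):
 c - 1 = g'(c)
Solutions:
 g(c) = C1 + c^2/2 - c


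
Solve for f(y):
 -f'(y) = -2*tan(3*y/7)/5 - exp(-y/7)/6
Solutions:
 f(y) = C1 + 7*log(tan(3*y/7)^2 + 1)/15 - 7*exp(-y/7)/6


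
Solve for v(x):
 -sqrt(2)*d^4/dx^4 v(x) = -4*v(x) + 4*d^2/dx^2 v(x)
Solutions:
 v(x) = C1*exp(-2^(1/4)*x*sqrt(-1 + sqrt(1 + sqrt(2)))) + C2*exp(2^(1/4)*x*sqrt(-1 + sqrt(1 + sqrt(2)))) + C3*sin(2^(1/4)*x*sqrt(1 + sqrt(1 + sqrt(2)))) + C4*cosh(2^(1/4)*x*sqrt(-sqrt(1 + sqrt(2)) - 1))


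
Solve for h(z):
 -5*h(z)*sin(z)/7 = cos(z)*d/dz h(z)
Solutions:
 h(z) = C1*cos(z)^(5/7)


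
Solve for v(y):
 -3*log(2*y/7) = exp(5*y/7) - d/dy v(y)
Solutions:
 v(y) = C1 + 3*y*log(y) + 3*y*(-log(7) - 1 + log(2)) + 7*exp(5*y/7)/5


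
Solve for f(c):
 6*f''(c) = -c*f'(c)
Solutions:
 f(c) = C1 + C2*erf(sqrt(3)*c/6)


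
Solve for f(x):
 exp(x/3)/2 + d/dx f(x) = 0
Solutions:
 f(x) = C1 - 3*exp(x/3)/2


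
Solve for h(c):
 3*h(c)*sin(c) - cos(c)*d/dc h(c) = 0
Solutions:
 h(c) = C1/cos(c)^3


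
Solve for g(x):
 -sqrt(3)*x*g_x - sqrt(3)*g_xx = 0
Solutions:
 g(x) = C1 + C2*erf(sqrt(2)*x/2)


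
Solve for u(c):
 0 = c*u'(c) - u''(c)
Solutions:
 u(c) = C1 + C2*erfi(sqrt(2)*c/2)


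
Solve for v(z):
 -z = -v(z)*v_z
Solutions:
 v(z) = -sqrt(C1 + z^2)
 v(z) = sqrt(C1 + z^2)


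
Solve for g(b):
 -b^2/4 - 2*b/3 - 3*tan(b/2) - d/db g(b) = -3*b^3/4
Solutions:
 g(b) = C1 + 3*b^4/16 - b^3/12 - b^2/3 + 6*log(cos(b/2))


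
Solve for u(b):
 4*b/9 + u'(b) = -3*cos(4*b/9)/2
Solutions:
 u(b) = C1 - 2*b^2/9 - 27*sin(4*b/9)/8


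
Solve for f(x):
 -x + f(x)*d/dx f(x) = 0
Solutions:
 f(x) = -sqrt(C1 + x^2)
 f(x) = sqrt(C1 + x^2)


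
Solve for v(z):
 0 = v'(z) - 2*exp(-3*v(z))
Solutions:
 v(z) = log(C1 + 6*z)/3
 v(z) = log((-3^(1/3) - 3^(5/6)*I)*(C1 + 2*z)^(1/3)/2)
 v(z) = log((-3^(1/3) + 3^(5/6)*I)*(C1 + 2*z)^(1/3)/2)


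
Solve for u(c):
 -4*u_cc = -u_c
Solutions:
 u(c) = C1 + C2*exp(c/4)


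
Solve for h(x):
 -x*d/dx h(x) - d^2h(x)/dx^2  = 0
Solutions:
 h(x) = C1 + C2*erf(sqrt(2)*x/2)


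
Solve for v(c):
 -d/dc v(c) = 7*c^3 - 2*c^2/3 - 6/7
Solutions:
 v(c) = C1 - 7*c^4/4 + 2*c^3/9 + 6*c/7


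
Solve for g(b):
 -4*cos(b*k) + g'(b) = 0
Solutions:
 g(b) = C1 + 4*sin(b*k)/k


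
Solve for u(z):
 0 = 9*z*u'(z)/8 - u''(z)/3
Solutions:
 u(z) = C1 + C2*erfi(3*sqrt(3)*z/4)


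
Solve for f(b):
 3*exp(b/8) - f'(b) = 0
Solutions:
 f(b) = C1 + 24*exp(b/8)


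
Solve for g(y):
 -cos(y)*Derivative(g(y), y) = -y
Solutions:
 g(y) = C1 + Integral(y/cos(y), y)


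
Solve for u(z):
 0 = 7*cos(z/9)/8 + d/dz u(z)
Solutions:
 u(z) = C1 - 63*sin(z/9)/8


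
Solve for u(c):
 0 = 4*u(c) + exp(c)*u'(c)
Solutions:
 u(c) = C1*exp(4*exp(-c))


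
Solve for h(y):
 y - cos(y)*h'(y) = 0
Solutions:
 h(y) = C1 + Integral(y/cos(y), y)


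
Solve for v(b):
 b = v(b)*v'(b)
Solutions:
 v(b) = -sqrt(C1 + b^2)
 v(b) = sqrt(C1 + b^2)


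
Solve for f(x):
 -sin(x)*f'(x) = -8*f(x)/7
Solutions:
 f(x) = C1*(cos(x) - 1)^(4/7)/(cos(x) + 1)^(4/7)


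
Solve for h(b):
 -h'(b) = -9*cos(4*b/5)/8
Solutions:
 h(b) = C1 + 45*sin(4*b/5)/32


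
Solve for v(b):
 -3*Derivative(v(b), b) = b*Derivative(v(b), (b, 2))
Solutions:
 v(b) = C1 + C2/b^2


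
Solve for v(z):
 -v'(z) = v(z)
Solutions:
 v(z) = C1*exp(-z)


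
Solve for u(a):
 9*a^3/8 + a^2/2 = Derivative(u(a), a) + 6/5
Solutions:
 u(a) = C1 + 9*a^4/32 + a^3/6 - 6*a/5


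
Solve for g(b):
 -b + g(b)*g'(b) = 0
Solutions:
 g(b) = -sqrt(C1 + b^2)
 g(b) = sqrt(C1 + b^2)


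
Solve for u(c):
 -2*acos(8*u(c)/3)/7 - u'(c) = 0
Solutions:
 Integral(1/acos(8*_y/3), (_y, u(c))) = C1 - 2*c/7


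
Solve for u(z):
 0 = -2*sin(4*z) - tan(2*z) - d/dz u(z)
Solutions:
 u(z) = C1 + log(cos(2*z))/2 + cos(4*z)/2


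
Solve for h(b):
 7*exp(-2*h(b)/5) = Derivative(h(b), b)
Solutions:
 h(b) = 5*log(-sqrt(C1 + 7*b)) - 5*log(5) + 5*log(10)/2
 h(b) = 5*log(C1 + 7*b)/2 - 5*log(5) + 5*log(10)/2


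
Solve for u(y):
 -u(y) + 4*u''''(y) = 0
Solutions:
 u(y) = C1*exp(-sqrt(2)*y/2) + C2*exp(sqrt(2)*y/2) + C3*sin(sqrt(2)*y/2) + C4*cos(sqrt(2)*y/2)


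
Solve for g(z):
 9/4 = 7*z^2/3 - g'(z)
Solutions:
 g(z) = C1 + 7*z^3/9 - 9*z/4


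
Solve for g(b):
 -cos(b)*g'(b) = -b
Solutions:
 g(b) = C1 + Integral(b/cos(b), b)


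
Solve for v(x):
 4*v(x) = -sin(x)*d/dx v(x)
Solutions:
 v(x) = C1*(cos(x)^2 + 2*cos(x) + 1)/(cos(x)^2 - 2*cos(x) + 1)


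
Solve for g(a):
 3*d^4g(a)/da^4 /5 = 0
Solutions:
 g(a) = C1 + C2*a + C3*a^2 + C4*a^3


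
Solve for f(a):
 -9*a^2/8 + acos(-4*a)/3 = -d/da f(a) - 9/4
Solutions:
 f(a) = C1 + 3*a^3/8 - a*acos(-4*a)/3 - 9*a/4 - sqrt(1 - 16*a^2)/12


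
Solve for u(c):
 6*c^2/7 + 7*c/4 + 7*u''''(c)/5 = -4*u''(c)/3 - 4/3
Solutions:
 u(c) = C1 + C2*c + C3*sin(2*sqrt(105)*c/21) + C4*cos(2*sqrt(105)*c/21) - 3*c^4/56 - 7*c^3/32 + 7*c^2/40


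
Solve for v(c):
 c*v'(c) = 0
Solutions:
 v(c) = C1


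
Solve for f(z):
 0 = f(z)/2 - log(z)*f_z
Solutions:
 f(z) = C1*exp(li(z)/2)


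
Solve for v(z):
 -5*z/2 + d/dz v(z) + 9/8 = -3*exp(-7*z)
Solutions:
 v(z) = C1 + 5*z^2/4 - 9*z/8 + 3*exp(-7*z)/7


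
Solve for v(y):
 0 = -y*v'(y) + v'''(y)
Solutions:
 v(y) = C1 + Integral(C2*airyai(y) + C3*airybi(y), y)


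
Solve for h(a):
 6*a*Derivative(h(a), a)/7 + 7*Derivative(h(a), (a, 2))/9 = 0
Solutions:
 h(a) = C1 + C2*erf(3*sqrt(3)*a/7)


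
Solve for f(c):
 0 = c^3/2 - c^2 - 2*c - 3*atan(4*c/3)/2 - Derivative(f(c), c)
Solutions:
 f(c) = C1 + c^4/8 - c^3/3 - c^2 - 3*c*atan(4*c/3)/2 + 9*log(16*c^2 + 9)/16


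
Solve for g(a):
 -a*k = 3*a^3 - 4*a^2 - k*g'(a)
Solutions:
 g(a) = C1 + 3*a^4/(4*k) - 4*a^3/(3*k) + a^2/2


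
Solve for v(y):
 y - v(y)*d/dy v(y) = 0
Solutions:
 v(y) = -sqrt(C1 + y^2)
 v(y) = sqrt(C1 + y^2)


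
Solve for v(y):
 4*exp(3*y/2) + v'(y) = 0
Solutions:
 v(y) = C1 - 8*exp(3*y/2)/3


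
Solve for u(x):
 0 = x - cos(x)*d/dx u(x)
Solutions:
 u(x) = C1 + Integral(x/cos(x), x)


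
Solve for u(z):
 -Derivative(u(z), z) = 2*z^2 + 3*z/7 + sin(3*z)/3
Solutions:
 u(z) = C1 - 2*z^3/3 - 3*z^2/14 + cos(3*z)/9


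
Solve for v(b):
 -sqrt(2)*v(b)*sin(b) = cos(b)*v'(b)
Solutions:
 v(b) = C1*cos(b)^(sqrt(2))


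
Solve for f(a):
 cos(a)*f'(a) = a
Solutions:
 f(a) = C1 + Integral(a/cos(a), a)


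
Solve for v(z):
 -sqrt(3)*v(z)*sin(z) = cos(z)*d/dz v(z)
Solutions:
 v(z) = C1*cos(z)^(sqrt(3))


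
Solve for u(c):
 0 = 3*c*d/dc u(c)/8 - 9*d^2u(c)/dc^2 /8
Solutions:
 u(c) = C1 + C2*erfi(sqrt(6)*c/6)


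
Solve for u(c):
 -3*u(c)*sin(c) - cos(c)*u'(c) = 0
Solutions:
 u(c) = C1*cos(c)^3


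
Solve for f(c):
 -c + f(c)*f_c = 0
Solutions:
 f(c) = -sqrt(C1 + c^2)
 f(c) = sqrt(C1 + c^2)


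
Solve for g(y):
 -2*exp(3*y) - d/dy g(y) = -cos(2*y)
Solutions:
 g(y) = C1 - 2*exp(3*y)/3 + sin(2*y)/2


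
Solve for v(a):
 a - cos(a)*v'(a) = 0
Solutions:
 v(a) = C1 + Integral(a/cos(a), a)


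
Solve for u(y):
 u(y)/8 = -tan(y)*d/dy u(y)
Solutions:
 u(y) = C1/sin(y)^(1/8)


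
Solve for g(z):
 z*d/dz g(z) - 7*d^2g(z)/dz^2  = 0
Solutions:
 g(z) = C1 + C2*erfi(sqrt(14)*z/14)


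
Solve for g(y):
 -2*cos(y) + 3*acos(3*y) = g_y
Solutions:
 g(y) = C1 + 3*y*acos(3*y) - sqrt(1 - 9*y^2) - 2*sin(y)


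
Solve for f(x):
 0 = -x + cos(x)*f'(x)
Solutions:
 f(x) = C1 + Integral(x/cos(x), x)


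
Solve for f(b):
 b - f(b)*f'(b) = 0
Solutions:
 f(b) = -sqrt(C1 + b^2)
 f(b) = sqrt(C1 + b^2)


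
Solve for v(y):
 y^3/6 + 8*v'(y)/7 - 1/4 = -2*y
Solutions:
 v(y) = C1 - 7*y^4/192 - 7*y^2/8 + 7*y/32


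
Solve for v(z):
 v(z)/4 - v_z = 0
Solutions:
 v(z) = C1*exp(z/4)


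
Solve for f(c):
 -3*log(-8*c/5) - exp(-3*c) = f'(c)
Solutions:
 f(c) = C1 - 3*c*log(-c) + 3*c*(-3*log(2) + 1 + log(5)) + exp(-3*c)/3


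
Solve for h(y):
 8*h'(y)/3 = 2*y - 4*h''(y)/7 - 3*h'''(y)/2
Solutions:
 h(y) = C1 + 3*y^2/8 - 9*y/56 + (C2*sin(16*sqrt(3)*y/21) + C3*cos(16*sqrt(3)*y/21))*exp(-4*y/21)


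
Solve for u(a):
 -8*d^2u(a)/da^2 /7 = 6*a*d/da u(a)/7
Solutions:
 u(a) = C1 + C2*erf(sqrt(6)*a/4)
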